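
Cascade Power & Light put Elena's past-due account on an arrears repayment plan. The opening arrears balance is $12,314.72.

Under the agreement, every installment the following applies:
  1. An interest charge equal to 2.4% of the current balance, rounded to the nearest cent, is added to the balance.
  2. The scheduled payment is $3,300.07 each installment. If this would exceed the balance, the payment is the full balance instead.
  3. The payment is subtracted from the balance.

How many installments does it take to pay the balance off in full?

4

Installment 1: $12,314.72 +$295.55 interest = $12,610.27; pay $3,300.07 → $9,310.20
Installment 2: $9,310.20 +$223.44 interest = $9,533.64; pay $3,300.07 → $6,233.57
Installment 3: $6,233.57 +$149.61 interest = $6,383.18; pay $3,300.07 → $3,083.11
Installment 4: $3,083.11 +$73.99 interest = $3,157.10; pay $3,157.10 → $0.00
Balance reaches $0.00 in installment 4.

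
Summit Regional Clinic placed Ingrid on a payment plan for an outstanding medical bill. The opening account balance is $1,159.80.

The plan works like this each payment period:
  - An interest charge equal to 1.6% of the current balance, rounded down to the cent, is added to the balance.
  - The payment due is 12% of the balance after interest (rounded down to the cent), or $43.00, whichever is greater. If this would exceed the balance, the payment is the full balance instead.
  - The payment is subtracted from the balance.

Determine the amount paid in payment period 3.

$113.03

Payment period 1: opening $1,159.80; interest $18.55 → $1,178.35; payment $141.40; balance $1,036.95
Payment period 2: opening $1,036.95; interest $16.59 → $1,053.54; payment $126.42; balance $927.12
Payment period 3: opening $927.12; interest $14.83 → $941.95; payment $113.03; balance $828.92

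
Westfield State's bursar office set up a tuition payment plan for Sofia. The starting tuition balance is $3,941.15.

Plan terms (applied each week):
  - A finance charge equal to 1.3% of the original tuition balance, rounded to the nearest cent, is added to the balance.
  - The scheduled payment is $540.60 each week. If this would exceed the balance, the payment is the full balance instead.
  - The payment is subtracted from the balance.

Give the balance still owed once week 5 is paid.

$1,494.30

Week 1: opening $3,941.15; interest $51.23 → $3,992.38; payment $540.60; balance $3,451.78
Week 2: opening $3,451.78; interest $51.23 → $3,503.01; payment $540.60; balance $2,962.41
Week 3: opening $2,962.41; interest $51.23 → $3,013.64; payment $540.60; balance $2,473.04
Week 4: opening $2,473.04; interest $51.23 → $2,524.27; payment $540.60; balance $1,983.67
Week 5: opening $1,983.67; interest $51.23 → $2,034.90; payment $540.60; balance $1,494.30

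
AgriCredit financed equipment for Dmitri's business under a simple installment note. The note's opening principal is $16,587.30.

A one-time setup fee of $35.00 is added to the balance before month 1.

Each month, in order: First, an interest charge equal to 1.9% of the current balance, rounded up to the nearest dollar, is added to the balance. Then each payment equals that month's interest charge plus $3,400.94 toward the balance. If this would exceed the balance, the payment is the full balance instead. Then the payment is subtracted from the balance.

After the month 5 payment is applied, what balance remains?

Month 1: opening $16,622.30; interest $316.00 → $16,938.30; payment $3,716.94; balance $13,221.36
Month 2: opening $13,221.36; interest $252.00 → $13,473.36; payment $3,652.94; balance $9,820.42
Month 3: opening $9,820.42; interest $187.00 → $10,007.42; payment $3,587.94; balance $6,419.48
Month 4: opening $6,419.48; interest $122.00 → $6,541.48; payment $3,522.94; balance $3,018.54
Month 5: opening $3,018.54; interest $58.00 → $3,076.54; payment $3,076.54; balance $0.00

$0.00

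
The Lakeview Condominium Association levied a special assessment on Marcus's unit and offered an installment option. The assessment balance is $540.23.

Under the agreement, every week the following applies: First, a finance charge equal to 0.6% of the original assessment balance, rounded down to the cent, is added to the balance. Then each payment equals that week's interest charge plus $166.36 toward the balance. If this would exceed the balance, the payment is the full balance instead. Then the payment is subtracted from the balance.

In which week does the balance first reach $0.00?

Week 1: opening $540.23; interest $3.24 → $543.47; payment $169.60; balance $373.87
Week 2: opening $373.87; interest $3.24 → $377.11; payment $169.60; balance $207.51
Week 3: opening $207.51; interest $3.24 → $210.75; payment $169.60; balance $41.15
Week 4: opening $41.15; interest $3.24 → $44.39; payment $44.39; balance $0.00
Balance reaches $0.00 in week 4.

4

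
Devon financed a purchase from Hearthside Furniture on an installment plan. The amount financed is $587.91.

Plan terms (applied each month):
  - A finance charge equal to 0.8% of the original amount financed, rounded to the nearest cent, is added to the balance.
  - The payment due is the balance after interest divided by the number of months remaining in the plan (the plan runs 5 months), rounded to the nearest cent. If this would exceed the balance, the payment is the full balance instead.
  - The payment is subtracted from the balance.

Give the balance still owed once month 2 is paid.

$359.09

Month 1: opening $587.91; interest $4.70 → $592.61; payment $118.52; balance $474.09
Month 2: opening $474.09; interest $4.70 → $478.79; payment $119.70; balance $359.09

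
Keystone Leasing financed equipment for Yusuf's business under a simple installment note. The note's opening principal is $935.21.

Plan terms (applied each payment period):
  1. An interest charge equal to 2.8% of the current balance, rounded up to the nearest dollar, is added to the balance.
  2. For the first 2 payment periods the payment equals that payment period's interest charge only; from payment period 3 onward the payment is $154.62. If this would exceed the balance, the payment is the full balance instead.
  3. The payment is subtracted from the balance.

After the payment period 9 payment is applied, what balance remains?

Payment period 1: opening $935.21; interest $27.00 → $962.21; payment $27.00; balance $935.21
Payment period 2: opening $935.21; interest $27.00 → $962.21; payment $27.00; balance $935.21
Payment period 3: opening $935.21; interest $27.00 → $962.21; payment $154.62; balance $807.59
Payment period 4: opening $807.59; interest $23.00 → $830.59; payment $154.62; balance $675.97
Payment period 5: opening $675.97; interest $19.00 → $694.97; payment $154.62; balance $540.35
Payment period 6: opening $540.35; interest $16.00 → $556.35; payment $154.62; balance $401.73
Payment period 7: opening $401.73; interest $12.00 → $413.73; payment $154.62; balance $259.11
Payment period 8: opening $259.11; interest $8.00 → $267.11; payment $154.62; balance $112.49
Payment period 9: opening $112.49; interest $4.00 → $116.49; payment $116.49; balance $0.00

$0.00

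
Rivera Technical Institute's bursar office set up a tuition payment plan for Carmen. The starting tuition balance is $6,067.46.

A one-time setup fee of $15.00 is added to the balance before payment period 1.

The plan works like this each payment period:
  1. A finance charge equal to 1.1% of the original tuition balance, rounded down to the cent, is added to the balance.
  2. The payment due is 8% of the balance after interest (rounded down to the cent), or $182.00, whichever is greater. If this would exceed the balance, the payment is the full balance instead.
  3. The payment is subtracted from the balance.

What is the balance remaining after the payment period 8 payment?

# | Opening | Interest | Payment | End bal
1 | $6,082.46 | $66.74 | $491.93 | $5,657.27
2 | $5,657.27 | $66.74 | $457.92 | $5,266.09
3 | $5,266.09 | $66.74 | $426.62 | $4,906.21
4 | $4,906.21 | $66.74 | $397.83 | $4,575.12
5 | $4,575.12 | $66.74 | $371.34 | $4,270.52
6 | $4,270.52 | $66.74 | $346.98 | $3,990.28
7 | $3,990.28 | $66.74 | $324.56 | $3,732.46
8 | $3,732.46 | $66.74 | $303.93 | $3,495.27

$3,495.27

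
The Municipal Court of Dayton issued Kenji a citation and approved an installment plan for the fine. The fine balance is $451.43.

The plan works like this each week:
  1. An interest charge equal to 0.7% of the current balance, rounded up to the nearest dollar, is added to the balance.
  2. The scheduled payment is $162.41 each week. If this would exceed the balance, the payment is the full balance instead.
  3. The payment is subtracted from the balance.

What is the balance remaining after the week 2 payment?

$133.61

Week 1: opening $451.43; interest $4.00 → $455.43; payment $162.41; balance $293.02
Week 2: opening $293.02; interest $3.00 → $296.02; payment $162.41; balance $133.61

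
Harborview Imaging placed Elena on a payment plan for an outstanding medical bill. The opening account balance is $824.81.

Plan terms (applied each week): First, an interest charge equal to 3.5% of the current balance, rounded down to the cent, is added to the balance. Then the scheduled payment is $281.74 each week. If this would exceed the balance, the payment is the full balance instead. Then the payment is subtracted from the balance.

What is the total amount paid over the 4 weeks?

$885.90

Week 1: $824.81 +$28.86 interest = $853.67; pay $281.74 → $571.93
Week 2: $571.93 +$20.01 interest = $591.94; pay $281.74 → $310.20
Week 3: $310.20 +$10.85 interest = $321.05; pay $281.74 → $39.31
Week 4: $39.31 +$1.37 interest = $40.68; pay $40.68 → $0.00
Total paid: $885.90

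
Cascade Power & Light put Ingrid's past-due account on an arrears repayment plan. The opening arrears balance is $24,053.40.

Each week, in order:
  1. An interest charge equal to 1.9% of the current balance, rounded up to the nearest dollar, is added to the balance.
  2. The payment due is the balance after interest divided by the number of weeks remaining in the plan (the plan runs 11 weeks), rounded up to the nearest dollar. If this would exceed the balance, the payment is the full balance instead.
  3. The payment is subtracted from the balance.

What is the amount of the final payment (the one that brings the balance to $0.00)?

$2,689.40

Week 1: $24,053.40 +$458.00 interest = $24,511.40; pay $2,229.00 → $22,282.40
Week 2: $22,282.40 +$424.00 interest = $22,706.40; pay $2,271.00 → $20,435.40
Week 3: $20,435.40 +$389.00 interest = $20,824.40; pay $2,314.00 → $18,510.40
Week 4: $18,510.40 +$352.00 interest = $18,862.40; pay $2,358.00 → $16,504.40
Week 5: $16,504.40 +$314.00 interest = $16,818.40; pay $2,403.00 → $14,415.40
Week 6: $14,415.40 +$274.00 interest = $14,689.40; pay $2,449.00 → $12,240.40
Week 7: $12,240.40 +$233.00 interest = $12,473.40; pay $2,495.00 → $9,978.40
Week 8: $9,978.40 +$190.00 interest = $10,168.40; pay $2,543.00 → $7,625.40
Week 9: $7,625.40 +$145.00 interest = $7,770.40; pay $2,591.00 → $5,179.40
Week 10: $5,179.40 +$99.00 interest = $5,278.40; pay $2,640.00 → $2,638.40
Week 11: $2,638.40 +$51.00 interest = $2,689.40; pay $2,689.40 → $0.00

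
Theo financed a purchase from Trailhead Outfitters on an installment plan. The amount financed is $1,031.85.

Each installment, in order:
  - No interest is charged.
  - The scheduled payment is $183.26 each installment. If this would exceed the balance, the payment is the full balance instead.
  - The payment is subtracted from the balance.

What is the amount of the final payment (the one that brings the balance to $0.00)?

$115.55

Installment 1: opening $1,031.85; payment $183.26; balance $848.59
Installment 2: opening $848.59; payment $183.26; balance $665.33
Installment 3: opening $665.33; payment $183.26; balance $482.07
Installment 4: opening $482.07; payment $183.26; balance $298.81
Installment 5: opening $298.81; payment $183.26; balance $115.55
Installment 6: opening $115.55; payment $115.55; balance $0.00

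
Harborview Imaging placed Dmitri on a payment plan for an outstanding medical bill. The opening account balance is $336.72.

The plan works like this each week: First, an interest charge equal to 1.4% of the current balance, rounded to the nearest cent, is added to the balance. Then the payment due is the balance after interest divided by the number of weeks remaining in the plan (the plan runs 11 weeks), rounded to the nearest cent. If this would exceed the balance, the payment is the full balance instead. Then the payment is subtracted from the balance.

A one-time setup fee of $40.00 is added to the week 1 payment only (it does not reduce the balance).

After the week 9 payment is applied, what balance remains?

Week 1: opening $336.72; interest $4.71 → $341.43; payment $31.04 (+ $40.00 fee); balance $310.39
Week 2: opening $310.39; interest $4.35 → $314.74; payment $31.47; balance $283.27
Week 3: opening $283.27; interest $3.97 → $287.24; payment $31.92; balance $255.32
Week 4: opening $255.32; interest $3.57 → $258.89; payment $32.36; balance $226.53
Week 5: opening $226.53; interest $3.17 → $229.70; payment $32.81; balance $196.89
Week 6: opening $196.89; interest $2.76 → $199.65; payment $33.28; balance $166.37
Week 7: opening $166.37; interest $2.33 → $168.70; payment $33.74; balance $134.96
Week 8: opening $134.96; interest $1.89 → $136.85; payment $34.21; balance $102.64
Week 9: opening $102.64; interest $1.44 → $104.08; payment $34.69; balance $69.39

$69.39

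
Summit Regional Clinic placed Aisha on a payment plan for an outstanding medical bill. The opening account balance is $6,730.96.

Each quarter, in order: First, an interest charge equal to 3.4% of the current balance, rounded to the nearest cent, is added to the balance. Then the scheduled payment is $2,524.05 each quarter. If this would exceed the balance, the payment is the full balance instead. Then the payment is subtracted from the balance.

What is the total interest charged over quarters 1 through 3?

$449.80

Quarter 1: opening $6,730.96; interest $228.85 → $6,959.81; payment $2,524.05; balance $4,435.76
Quarter 2: opening $4,435.76; interest $150.82 → $4,586.58; payment $2,524.05; balance $2,062.53
Quarter 3: opening $2,062.53; interest $70.13 → $2,132.66; payment $2,132.66; balance $0.00
Total interest: $228.85 + $150.82 + $70.13 = $449.80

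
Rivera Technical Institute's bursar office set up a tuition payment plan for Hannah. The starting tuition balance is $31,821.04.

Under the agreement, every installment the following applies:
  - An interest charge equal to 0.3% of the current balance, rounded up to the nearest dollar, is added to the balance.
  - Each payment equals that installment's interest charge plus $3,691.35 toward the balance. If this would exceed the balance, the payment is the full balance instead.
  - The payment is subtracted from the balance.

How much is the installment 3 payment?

Installment 1: opening $31,821.04; interest $96.00 → $31,917.04; payment $3,787.35; balance $28,129.69
Installment 2: opening $28,129.69; interest $85.00 → $28,214.69; payment $3,776.35; balance $24,438.34
Installment 3: opening $24,438.34; interest $74.00 → $24,512.34; payment $3,765.35; balance $20,746.99

$3,765.35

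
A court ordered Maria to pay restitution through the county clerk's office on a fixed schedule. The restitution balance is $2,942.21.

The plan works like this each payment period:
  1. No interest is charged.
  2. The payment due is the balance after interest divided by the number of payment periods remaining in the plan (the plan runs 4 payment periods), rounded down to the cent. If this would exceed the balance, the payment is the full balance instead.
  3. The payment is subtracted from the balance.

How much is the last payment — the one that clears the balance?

$735.56

Payment period 1: $2,942.21 − $735.55 → $2,206.66
Payment period 2: $2,206.66 − $735.55 → $1,471.11
Payment period 3: $1,471.11 − $735.55 → $735.56
Payment period 4: $735.56 − $735.56 → $0.00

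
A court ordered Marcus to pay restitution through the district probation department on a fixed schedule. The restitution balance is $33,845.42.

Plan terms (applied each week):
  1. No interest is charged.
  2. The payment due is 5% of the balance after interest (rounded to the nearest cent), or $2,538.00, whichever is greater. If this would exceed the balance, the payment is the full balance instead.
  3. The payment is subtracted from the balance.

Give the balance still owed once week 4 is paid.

Week 1: $33,845.42 − $2,538.00 → $31,307.42
Week 2: $31,307.42 − $2,538.00 → $28,769.42
Week 3: $28,769.42 − $2,538.00 → $26,231.42
Week 4: $26,231.42 − $2,538.00 → $23,693.42

$23,693.42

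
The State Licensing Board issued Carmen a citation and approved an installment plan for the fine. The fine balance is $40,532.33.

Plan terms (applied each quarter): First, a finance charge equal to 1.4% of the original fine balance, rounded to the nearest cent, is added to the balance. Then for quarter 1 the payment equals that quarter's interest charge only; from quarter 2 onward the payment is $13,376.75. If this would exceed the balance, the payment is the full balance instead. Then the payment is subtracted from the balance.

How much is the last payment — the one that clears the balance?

Quarter 1: $40,532.33 +$567.45 interest = $41,099.78; pay $567.45 → $40,532.33
Quarter 2: $40,532.33 +$567.45 interest = $41,099.78; pay $13,376.75 → $27,723.03
Quarter 3: $27,723.03 +$567.45 interest = $28,290.48; pay $13,376.75 → $14,913.73
Quarter 4: $14,913.73 +$567.45 interest = $15,481.18; pay $13,376.75 → $2,104.43
Quarter 5: $2,104.43 +$567.45 interest = $2,671.88; pay $2,671.88 → $0.00

$2,671.88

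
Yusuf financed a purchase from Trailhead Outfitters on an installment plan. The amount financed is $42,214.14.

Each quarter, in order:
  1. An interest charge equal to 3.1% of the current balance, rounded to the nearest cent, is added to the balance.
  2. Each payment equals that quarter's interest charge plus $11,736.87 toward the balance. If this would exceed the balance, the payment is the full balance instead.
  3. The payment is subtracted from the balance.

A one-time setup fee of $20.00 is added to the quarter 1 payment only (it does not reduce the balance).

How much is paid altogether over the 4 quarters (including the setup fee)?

Quarter 1: opening $42,214.14; interest $1,308.64 → $43,522.78; payment $13,045.51 (+ $20.00 fee); balance $30,477.27
Quarter 2: opening $30,477.27; interest $944.80 → $31,422.07; payment $12,681.67; balance $18,740.40
Quarter 3: opening $18,740.40; interest $580.95 → $19,321.35; payment $12,317.82; balance $7,003.53
Quarter 4: opening $7,003.53; interest $217.11 → $7,220.64; payment $7,220.64; balance $0.00
Total paid: $45,285.64

$45,285.64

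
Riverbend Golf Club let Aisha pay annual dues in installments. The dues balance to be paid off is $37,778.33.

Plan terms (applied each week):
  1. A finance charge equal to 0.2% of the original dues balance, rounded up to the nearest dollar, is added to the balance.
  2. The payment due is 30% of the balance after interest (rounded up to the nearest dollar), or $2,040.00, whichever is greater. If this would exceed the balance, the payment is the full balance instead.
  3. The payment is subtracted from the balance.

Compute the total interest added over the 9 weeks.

Week 1: $37,778.33 +$76.00 interest = $37,854.33; pay $11,357.00 → $26,497.33
Week 2: $26,497.33 +$76.00 interest = $26,573.33; pay $7,972.00 → $18,601.33
Week 3: $18,601.33 +$76.00 interest = $18,677.33; pay $5,604.00 → $13,073.33
Week 4: $13,073.33 +$76.00 interest = $13,149.33; pay $3,945.00 → $9,204.33
Week 5: $9,204.33 +$76.00 interest = $9,280.33; pay $2,785.00 → $6,495.33
Week 6: $6,495.33 +$76.00 interest = $6,571.33; pay $2,040.00 → $4,531.33
Week 7: $4,531.33 +$76.00 interest = $4,607.33; pay $2,040.00 → $2,567.33
Week 8: $2,567.33 +$76.00 interest = $2,643.33; pay $2,040.00 → $603.33
Week 9: $603.33 +$76.00 interest = $679.33; pay $679.33 → $0.00
Total interest: $76.00 + $76.00 + $76.00 + $76.00 + $76.00 + $76.00 + $76.00 + $76.00 + $76.00 = $684.00

$684.00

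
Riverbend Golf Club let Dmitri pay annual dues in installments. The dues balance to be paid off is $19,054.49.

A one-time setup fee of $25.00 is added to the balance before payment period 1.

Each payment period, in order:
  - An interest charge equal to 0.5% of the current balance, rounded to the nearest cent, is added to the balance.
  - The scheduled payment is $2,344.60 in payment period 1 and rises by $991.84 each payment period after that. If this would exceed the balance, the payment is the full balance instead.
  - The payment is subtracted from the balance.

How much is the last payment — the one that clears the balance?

$4,064.30

Payment period 1: $19,079.49 +$95.40 interest = $19,174.89; pay $2,344.60 → $16,830.29
Payment period 2: $16,830.29 +$84.15 interest = $16,914.44; pay $3,336.44 → $13,578.00
Payment period 3: $13,578.00 +$67.89 interest = $13,645.89; pay $4,328.28 → $9,317.61
Payment period 4: $9,317.61 +$46.59 interest = $9,364.20; pay $5,320.12 → $4,044.08
Payment period 5: $4,044.08 +$20.22 interest = $4,064.30; pay $4,064.30 → $0.00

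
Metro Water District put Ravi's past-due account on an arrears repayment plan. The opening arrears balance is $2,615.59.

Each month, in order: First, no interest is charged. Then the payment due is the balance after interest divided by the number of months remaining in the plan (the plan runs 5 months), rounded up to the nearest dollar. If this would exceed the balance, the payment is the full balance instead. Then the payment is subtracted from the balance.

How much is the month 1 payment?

Month 1: opening $2,615.59; payment $524.00; balance $2,091.59

$524.00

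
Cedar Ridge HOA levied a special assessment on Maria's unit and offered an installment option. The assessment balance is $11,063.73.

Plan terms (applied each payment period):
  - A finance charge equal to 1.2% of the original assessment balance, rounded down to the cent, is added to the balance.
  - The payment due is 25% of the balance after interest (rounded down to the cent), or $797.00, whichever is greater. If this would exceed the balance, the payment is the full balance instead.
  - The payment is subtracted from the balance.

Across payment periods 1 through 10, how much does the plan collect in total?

# | Opening | Interest | Payment | End bal
1 | $11,063.73 | $132.76 | $2,799.12 | $8,397.37
2 | $8,397.37 | $132.76 | $2,132.53 | $6,397.60
3 | $6,397.60 | $132.76 | $1,632.59 | $4,897.77
4 | $4,897.77 | $132.76 | $1,257.63 | $3,772.90
5 | $3,772.90 | $132.76 | $976.41 | $2,929.25
6 | $2,929.25 | $132.76 | $797.00 | $2,265.01
7 | $2,265.01 | $132.76 | $797.00 | $1,600.77
8 | $1,600.77 | $132.76 | $797.00 | $936.53
9 | $936.53 | $132.76 | $797.00 | $272.29
10 | $272.29 | $132.76 | $405.05 | $0.00
Total paid: $12,391.33

$12,391.33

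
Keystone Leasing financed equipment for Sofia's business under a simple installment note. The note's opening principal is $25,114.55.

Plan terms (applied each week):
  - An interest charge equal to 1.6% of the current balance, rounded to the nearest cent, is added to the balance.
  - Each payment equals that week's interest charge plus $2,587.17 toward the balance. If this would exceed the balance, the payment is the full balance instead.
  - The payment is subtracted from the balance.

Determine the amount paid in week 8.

$2,699.24

Week 1: opening $25,114.55; interest $401.83 → $25,516.38; payment $2,989.00; balance $22,527.38
Week 2: opening $22,527.38; interest $360.44 → $22,887.82; payment $2,947.61; balance $19,940.21
Week 3: opening $19,940.21; interest $319.04 → $20,259.25; payment $2,906.21; balance $17,353.04
Week 4: opening $17,353.04; interest $277.65 → $17,630.69; payment $2,864.82; balance $14,765.87
Week 5: opening $14,765.87; interest $236.25 → $15,002.12; payment $2,823.42; balance $12,178.70
Week 6: opening $12,178.70; interest $194.86 → $12,373.56; payment $2,782.03; balance $9,591.53
Week 7: opening $9,591.53; interest $153.46 → $9,744.99; payment $2,740.63; balance $7,004.36
Week 8: opening $7,004.36; interest $112.07 → $7,116.43; payment $2,699.24; balance $4,417.19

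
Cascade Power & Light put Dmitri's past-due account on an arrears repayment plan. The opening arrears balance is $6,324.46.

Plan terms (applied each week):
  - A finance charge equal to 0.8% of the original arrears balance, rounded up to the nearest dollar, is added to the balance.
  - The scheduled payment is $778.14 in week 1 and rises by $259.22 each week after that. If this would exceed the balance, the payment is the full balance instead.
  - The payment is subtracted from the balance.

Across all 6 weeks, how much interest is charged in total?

$306.00

Week 1: $6,324.46 +$51.00 interest = $6,375.46; pay $778.14 → $5,597.32
Week 2: $5,597.32 +$51.00 interest = $5,648.32; pay $1,037.36 → $4,610.96
Week 3: $4,610.96 +$51.00 interest = $4,661.96; pay $1,296.58 → $3,365.38
Week 4: $3,365.38 +$51.00 interest = $3,416.38; pay $1,555.80 → $1,860.58
Week 5: $1,860.58 +$51.00 interest = $1,911.58; pay $1,815.02 → $96.56
Week 6: $96.56 +$51.00 interest = $147.56; pay $147.56 → $0.00
Total interest: $51.00 + $51.00 + $51.00 + $51.00 + $51.00 + $51.00 = $306.00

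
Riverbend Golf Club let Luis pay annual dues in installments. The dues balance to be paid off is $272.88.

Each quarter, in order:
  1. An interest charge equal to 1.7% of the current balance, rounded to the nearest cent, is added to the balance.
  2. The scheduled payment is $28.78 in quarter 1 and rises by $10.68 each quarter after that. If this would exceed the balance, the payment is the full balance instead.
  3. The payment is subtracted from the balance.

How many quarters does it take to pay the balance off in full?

Quarter 1: opening $272.88; interest $4.64 → $277.52; payment $28.78; balance $248.74
Quarter 2: opening $248.74; interest $4.23 → $252.97; payment $39.46; balance $213.51
Quarter 3: opening $213.51; interest $3.63 → $217.14; payment $50.14; balance $167.00
Quarter 4: opening $167.00; interest $2.84 → $169.84; payment $60.82; balance $109.02
Quarter 5: opening $109.02; interest $1.85 → $110.87; payment $71.50; balance $39.37
Quarter 6: opening $39.37; interest $0.67 → $40.04; payment $40.04; balance $0.00
Balance reaches $0.00 in quarter 6.

6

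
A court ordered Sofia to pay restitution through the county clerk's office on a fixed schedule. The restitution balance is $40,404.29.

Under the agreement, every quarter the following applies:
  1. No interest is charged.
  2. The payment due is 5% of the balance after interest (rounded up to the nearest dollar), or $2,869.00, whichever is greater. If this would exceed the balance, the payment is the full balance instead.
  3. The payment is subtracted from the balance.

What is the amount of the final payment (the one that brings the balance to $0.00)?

$238.29

Quarter 1: $40,404.29 − $2,869.00 → $37,535.29
Quarter 2: $37,535.29 − $2,869.00 → $34,666.29
Quarter 3: $34,666.29 − $2,869.00 → $31,797.29
Quarter 4: $31,797.29 − $2,869.00 → $28,928.29
Quarter 5: $28,928.29 − $2,869.00 → $26,059.29
Quarter 6: $26,059.29 − $2,869.00 → $23,190.29
Quarter 7: $23,190.29 − $2,869.00 → $20,321.29
Quarter 8: $20,321.29 − $2,869.00 → $17,452.29
Quarter 9: $17,452.29 − $2,869.00 → $14,583.29
Quarter 10: $14,583.29 − $2,869.00 → $11,714.29
Quarter 11: $11,714.29 − $2,869.00 → $8,845.29
Quarter 12: $8,845.29 − $2,869.00 → $5,976.29
Quarter 13: $5,976.29 − $2,869.00 → $3,107.29
Quarter 14: $3,107.29 − $2,869.00 → $238.29
Quarter 15: $238.29 − $238.29 → $0.00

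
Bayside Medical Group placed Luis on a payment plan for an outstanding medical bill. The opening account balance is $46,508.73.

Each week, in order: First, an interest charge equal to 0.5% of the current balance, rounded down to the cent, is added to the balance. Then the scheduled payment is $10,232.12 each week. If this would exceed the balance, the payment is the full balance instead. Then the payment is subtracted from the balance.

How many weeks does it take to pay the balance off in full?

Week 1: opening $46,508.73; interest $232.54 → $46,741.27; payment $10,232.12; balance $36,509.15
Week 2: opening $36,509.15; interest $182.54 → $36,691.69; payment $10,232.12; balance $26,459.57
Week 3: opening $26,459.57; interest $132.29 → $26,591.86; payment $10,232.12; balance $16,359.74
Week 4: opening $16,359.74; interest $81.79 → $16,441.53; payment $10,232.12; balance $6,209.41
Week 5: opening $6,209.41; interest $31.04 → $6,240.45; payment $6,240.45; balance $0.00
Balance reaches $0.00 in week 5.

5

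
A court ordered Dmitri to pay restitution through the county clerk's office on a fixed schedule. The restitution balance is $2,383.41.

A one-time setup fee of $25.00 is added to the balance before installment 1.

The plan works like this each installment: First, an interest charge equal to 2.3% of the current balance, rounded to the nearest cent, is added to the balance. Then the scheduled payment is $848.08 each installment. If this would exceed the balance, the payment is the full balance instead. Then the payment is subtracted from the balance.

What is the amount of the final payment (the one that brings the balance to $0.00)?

Installment 1: opening $2,408.41; interest $55.39 → $2,463.80; payment $848.08; balance $1,615.72
Installment 2: opening $1,615.72; interest $37.16 → $1,652.88; payment $848.08; balance $804.80
Installment 3: opening $804.80; interest $18.51 → $823.31; payment $823.31; balance $0.00

$823.31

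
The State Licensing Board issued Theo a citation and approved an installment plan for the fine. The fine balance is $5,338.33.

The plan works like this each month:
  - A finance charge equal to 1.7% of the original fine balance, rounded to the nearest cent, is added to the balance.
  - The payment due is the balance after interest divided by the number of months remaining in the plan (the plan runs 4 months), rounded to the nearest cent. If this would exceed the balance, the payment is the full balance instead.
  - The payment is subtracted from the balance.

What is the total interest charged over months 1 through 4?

# | Opening | Interest | Payment | End bal
1 | $5,338.33 | $90.75 | $1,357.27 | $4,071.81
2 | $4,071.81 | $90.75 | $1,387.52 | $2,775.04
3 | $2,775.04 | $90.75 | $1,432.90 | $1,432.89
4 | $1,432.89 | $90.75 | $1,523.64 | $0.00
Total interest: $90.75 + $90.75 + $90.75 + $90.75 = $363.00

$363.00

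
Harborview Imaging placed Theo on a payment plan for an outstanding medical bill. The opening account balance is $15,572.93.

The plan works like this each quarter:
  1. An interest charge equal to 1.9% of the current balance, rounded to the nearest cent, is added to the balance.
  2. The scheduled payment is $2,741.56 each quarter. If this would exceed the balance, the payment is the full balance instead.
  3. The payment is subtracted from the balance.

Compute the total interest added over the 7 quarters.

$1,063.90

Quarter 1: $15,572.93 +$295.89 interest = $15,868.82; pay $2,741.56 → $13,127.26
Quarter 2: $13,127.26 +$249.42 interest = $13,376.68; pay $2,741.56 → $10,635.12
Quarter 3: $10,635.12 +$202.07 interest = $10,837.19; pay $2,741.56 → $8,095.63
Quarter 4: $8,095.63 +$153.82 interest = $8,249.45; pay $2,741.56 → $5,507.89
Quarter 5: $5,507.89 +$104.65 interest = $5,612.54; pay $2,741.56 → $2,870.98
Quarter 6: $2,870.98 +$54.55 interest = $2,925.53; pay $2,741.56 → $183.97
Quarter 7: $183.97 +$3.50 interest = $187.47; pay $187.47 → $0.00
Total interest: $295.89 + $249.42 + $202.07 + $153.82 + $104.65 + $54.55 + $3.50 = $1,063.90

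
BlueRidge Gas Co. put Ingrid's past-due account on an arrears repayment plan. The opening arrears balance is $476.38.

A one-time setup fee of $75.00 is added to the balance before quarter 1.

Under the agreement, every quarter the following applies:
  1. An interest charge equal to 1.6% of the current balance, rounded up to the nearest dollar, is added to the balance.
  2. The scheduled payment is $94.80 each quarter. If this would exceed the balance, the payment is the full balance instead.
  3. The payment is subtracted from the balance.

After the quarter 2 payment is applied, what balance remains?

$378.78

# | Opening | Interest | Payment | End bal
1 | $551.38 | $9.00 | $94.80 | $465.58
2 | $465.58 | $8.00 | $94.80 | $378.78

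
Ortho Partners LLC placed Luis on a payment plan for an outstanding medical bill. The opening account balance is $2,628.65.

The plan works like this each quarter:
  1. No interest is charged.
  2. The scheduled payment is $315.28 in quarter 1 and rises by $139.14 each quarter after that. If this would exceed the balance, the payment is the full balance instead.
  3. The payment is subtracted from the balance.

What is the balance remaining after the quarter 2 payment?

Quarter 1: $2,628.65 − $315.28 → $2,313.37
Quarter 2: $2,313.37 − $454.42 → $1,858.95

$1,858.95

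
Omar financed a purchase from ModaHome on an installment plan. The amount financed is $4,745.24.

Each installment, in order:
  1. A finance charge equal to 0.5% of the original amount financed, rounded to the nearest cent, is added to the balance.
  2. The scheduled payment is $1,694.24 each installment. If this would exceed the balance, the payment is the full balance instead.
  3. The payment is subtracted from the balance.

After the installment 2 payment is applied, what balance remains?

Installment 1: opening $4,745.24; interest $23.73 → $4,768.97; payment $1,694.24; balance $3,074.73
Installment 2: opening $3,074.73; interest $23.73 → $3,098.46; payment $1,694.24; balance $1,404.22

$1,404.22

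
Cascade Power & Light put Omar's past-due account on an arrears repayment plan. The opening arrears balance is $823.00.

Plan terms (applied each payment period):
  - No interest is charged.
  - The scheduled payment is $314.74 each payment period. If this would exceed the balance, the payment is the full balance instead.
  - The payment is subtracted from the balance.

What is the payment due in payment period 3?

# | Opening | Payment | End bal
1 | $823.00 | $314.74 | $508.26
2 | $508.26 | $314.74 | $193.52
3 | $193.52 | $193.52 | $0.00

$193.52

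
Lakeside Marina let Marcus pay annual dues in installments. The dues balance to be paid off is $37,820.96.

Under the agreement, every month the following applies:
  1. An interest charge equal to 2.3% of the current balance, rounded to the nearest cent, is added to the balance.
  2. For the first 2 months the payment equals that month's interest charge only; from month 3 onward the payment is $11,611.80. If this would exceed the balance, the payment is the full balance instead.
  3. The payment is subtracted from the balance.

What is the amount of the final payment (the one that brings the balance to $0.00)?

$4,959.84

Month 1: opening $37,820.96; interest $869.88 → $38,690.84; payment $869.88; balance $37,820.96
Month 2: opening $37,820.96; interest $869.88 → $38,690.84; payment $869.88; balance $37,820.96
Month 3: opening $37,820.96; interest $869.88 → $38,690.84; payment $11,611.80; balance $27,079.04
Month 4: opening $27,079.04; interest $622.82 → $27,701.86; payment $11,611.80; balance $16,090.06
Month 5: opening $16,090.06; interest $370.07 → $16,460.13; payment $11,611.80; balance $4,848.33
Month 6: opening $4,848.33; interest $111.51 → $4,959.84; payment $4,959.84; balance $0.00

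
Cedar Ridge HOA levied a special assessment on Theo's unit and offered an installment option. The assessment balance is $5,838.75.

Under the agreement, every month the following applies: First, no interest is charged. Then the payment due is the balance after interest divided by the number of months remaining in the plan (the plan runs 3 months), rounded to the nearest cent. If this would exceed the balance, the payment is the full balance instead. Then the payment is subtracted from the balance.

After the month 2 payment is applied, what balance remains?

Month 1: opening $5,838.75; payment $1,946.25; balance $3,892.50
Month 2: opening $3,892.50; payment $1,946.25; balance $1,946.25

$1,946.25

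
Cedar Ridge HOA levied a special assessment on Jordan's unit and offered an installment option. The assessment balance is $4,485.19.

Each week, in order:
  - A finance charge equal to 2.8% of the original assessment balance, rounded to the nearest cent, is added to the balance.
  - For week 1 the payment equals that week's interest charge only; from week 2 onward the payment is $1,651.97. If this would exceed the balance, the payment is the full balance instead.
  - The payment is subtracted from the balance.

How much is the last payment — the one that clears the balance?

# | Opening | Interest | Payment | End bal
1 | $4,485.19 | $125.59 | $125.59 | $4,485.19
2 | $4,485.19 | $125.59 | $1,651.97 | $2,958.81
3 | $2,958.81 | $125.59 | $1,651.97 | $1,432.43
4 | $1,432.43 | $125.59 | $1,558.02 | $0.00

$1,558.02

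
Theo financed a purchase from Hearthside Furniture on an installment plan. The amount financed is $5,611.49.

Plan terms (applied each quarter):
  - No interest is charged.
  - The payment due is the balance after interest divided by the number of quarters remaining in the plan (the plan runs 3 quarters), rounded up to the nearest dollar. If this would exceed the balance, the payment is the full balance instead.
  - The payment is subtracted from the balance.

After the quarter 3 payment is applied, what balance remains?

# | Opening | Payment | End bal
1 | $5,611.49 | $1,871.00 | $3,740.49
2 | $3,740.49 | $1,871.00 | $1,869.49
3 | $1,869.49 | $1,869.49 | $0.00

$0.00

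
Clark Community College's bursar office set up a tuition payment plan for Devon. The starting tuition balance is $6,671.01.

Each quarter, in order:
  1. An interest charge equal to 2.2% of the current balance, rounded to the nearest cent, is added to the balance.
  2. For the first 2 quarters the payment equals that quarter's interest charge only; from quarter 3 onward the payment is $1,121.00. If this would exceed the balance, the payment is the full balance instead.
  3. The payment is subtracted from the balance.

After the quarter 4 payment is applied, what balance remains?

$4,701.10

Quarter 1: opening $6,671.01; interest $146.76 → $6,817.77; payment $146.76; balance $6,671.01
Quarter 2: opening $6,671.01; interest $146.76 → $6,817.77; payment $146.76; balance $6,671.01
Quarter 3: opening $6,671.01; interest $146.76 → $6,817.77; payment $1,121.00; balance $5,696.77
Quarter 4: opening $5,696.77; interest $125.33 → $5,822.10; payment $1,121.00; balance $4,701.10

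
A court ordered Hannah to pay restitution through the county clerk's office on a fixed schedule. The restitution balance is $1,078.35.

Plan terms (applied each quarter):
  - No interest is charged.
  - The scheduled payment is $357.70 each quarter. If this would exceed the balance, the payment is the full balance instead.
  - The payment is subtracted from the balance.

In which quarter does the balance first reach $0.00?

# | Opening | Payment | End bal
1 | $1,078.35 | $357.70 | $720.65
2 | $720.65 | $357.70 | $362.95
3 | $362.95 | $357.70 | $5.25
4 | $5.25 | $5.25 | $0.00
Balance reaches $0.00 in quarter 4.

4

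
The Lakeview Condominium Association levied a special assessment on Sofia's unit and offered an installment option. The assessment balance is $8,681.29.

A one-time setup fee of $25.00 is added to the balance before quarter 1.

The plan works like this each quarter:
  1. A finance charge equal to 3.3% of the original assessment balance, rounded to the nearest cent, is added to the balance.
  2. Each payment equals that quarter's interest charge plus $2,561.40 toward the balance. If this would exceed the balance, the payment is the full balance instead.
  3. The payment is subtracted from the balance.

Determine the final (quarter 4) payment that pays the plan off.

$1,308.57

Quarter 1: opening $8,706.29; interest $286.48 → $8,992.77; payment $2,847.88; balance $6,144.89
Quarter 2: opening $6,144.89; interest $286.48 → $6,431.37; payment $2,847.88; balance $3,583.49
Quarter 3: opening $3,583.49; interest $286.48 → $3,869.97; payment $2,847.88; balance $1,022.09
Quarter 4: opening $1,022.09; interest $286.48 → $1,308.57; payment $1,308.57; balance $0.00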